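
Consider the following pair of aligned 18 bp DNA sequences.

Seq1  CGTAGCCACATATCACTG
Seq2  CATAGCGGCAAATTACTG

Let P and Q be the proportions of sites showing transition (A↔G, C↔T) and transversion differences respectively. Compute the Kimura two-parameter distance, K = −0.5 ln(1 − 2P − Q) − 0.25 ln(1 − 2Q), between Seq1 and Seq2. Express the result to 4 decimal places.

Differing sites — 2:G/A (Ti); 7:C/G (Tv); 8:A/G (Ti); 11:T/A (Tv); 14:C/T (Ti).
Of the 5 differences, 3 transitions and 2 transversions over 18 sites: P = 3/18 = 0.166667, Q = 2/18 = 0.111111.
d = −0.5·ln(0.555555) − 0.25·ln(0.777778) = −0.5·(-0.587788) − 0.25·(-0.251314) = 0.3567.

0.3567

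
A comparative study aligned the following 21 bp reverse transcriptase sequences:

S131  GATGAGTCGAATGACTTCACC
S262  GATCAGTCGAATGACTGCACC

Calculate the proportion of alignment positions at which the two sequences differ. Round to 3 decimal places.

The sequences differ at positions 4 (G/C), 17 (T/G).
There are 2 differences over 21 sites, so p = 2/21 = 0.095.

0.095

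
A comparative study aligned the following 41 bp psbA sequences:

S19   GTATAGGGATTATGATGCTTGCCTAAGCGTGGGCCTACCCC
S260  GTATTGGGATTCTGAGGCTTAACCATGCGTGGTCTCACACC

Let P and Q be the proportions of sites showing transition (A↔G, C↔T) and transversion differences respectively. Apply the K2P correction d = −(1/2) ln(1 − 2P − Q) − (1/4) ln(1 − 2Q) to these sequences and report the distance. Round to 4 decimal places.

Differing sites — 5:A/T (Tv); 12:A/C (Tv); 16:T/G (Tv); 21:G/A (Ti); 22:C/A (Tv); 24:T/C (Ti); 26:A/T (Tv); 33:G/T (Tv); 35:C/T (Ti); 36:T/C (Ti); 39:C/A (Tv).
Of the 11 differences, 4 transitions and 7 transversions over 41 sites: P = 4/41 = 0.097561, Q = 7/41 = 0.170732.
d = −0.5·ln(0.634146) − 0.25·ln(0.658536) = −0.5·(-0.455476) − 0.25·(-0.417736) = 0.3322.

0.3322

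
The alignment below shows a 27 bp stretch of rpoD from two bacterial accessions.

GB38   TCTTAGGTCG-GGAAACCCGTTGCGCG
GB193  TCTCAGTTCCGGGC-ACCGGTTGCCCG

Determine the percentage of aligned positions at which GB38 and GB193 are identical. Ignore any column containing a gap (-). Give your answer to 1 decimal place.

Excluding the 2 gap columns leaves 25 comparable sites.
The sequences differ at positions 4 (T/C), 7 (G/T), 10 (G/C), 14 (A/C), 19 (C/G), 25 (G/C).
19 of the 25 comparable sites match, so the percent identity is 19/25 × 100 = 76.0%.

76.0%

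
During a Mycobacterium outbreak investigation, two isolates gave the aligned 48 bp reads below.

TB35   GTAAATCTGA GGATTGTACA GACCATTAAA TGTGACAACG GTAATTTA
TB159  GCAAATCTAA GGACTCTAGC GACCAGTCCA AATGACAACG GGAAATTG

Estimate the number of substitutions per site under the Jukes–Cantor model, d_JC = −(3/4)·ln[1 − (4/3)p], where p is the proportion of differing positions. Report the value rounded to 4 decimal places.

Differing sites — 2:T/C; 9:G/A; 14:T/C; 16:G/C; 19:C/G; 20:A/C; 26:T/G; 28:A/C; 29:A/C; 31:T/A; 32:G/A; 42:T/G; 45:T/A; 48:A/G.
p = 14/48 = 0.291667.
d = −0.75 · ln(1 − (4/3)·0.291667) = −0.75 · ln(0.611111) = −0.75 · (-0.492477) = 0.3694.

0.3694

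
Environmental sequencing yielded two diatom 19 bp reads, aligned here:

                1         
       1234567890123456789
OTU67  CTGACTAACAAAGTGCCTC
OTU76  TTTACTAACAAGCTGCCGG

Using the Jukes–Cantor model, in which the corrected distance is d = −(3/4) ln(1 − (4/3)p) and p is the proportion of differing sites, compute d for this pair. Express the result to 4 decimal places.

Differing sites — 1:C/T; 3:G/T; 12:A/G; 13:G/C; 18:T/G; 19:C/G.
p = 6/19 = 0.315789.
d = −0.75 · ln(1 − (4/3)·0.315789) = −0.75 · ln(0.578948) = −0.75 · (-0.546543) = 0.4099.

0.4099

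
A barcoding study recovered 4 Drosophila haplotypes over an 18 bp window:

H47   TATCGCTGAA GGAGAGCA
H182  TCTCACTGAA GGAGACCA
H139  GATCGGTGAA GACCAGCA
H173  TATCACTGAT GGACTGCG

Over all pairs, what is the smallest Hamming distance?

3

Pairwise Hamming distances:
  H47 vs H182: 3
  H47 vs H139: 5
  H47 vs H173: 5
  H182 vs H139: 8
  H182 vs H173: 6
  H139 vs H173: 8
The smallest is 3, between H47 and H182.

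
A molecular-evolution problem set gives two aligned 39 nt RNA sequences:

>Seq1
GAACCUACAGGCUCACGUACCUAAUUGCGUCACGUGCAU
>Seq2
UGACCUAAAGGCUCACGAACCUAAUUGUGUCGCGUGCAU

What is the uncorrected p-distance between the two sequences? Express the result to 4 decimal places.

0.1538

Differing sites — 1:G/U; 2:A/G; 8:C/A; 18:U/A; 28:C/U; 32:A/G.
There are 6 differences over 39 sites, so p = 6/39 = 0.1538.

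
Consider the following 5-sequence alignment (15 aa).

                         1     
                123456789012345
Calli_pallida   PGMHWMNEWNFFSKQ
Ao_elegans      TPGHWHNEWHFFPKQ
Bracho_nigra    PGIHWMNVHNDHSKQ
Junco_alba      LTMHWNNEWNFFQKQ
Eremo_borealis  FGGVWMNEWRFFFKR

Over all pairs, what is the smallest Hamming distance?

4

Pairwise Hamming distances:
  Calli_pallida vs Ao_elegans: 6
  Calli_pallida vs Bracho_nigra: 5
  Calli_pallida vs Junco_alba: 4
  Calli_pallida vs Eremo_borealis: 6
  Ao_elegans vs Bracho_nigra: 10
  Ao_elegans vs Junco_alba: 6
  Ao_elegans vs Eremo_borealis: 7
  Bracho_nigra vs Junco_alba: 9
  Bracho_nigra vs Eremo_borealis: 10
  Junco_alba vs Eremo_borealis: 8
The smallest is 4, between Calli_pallida and Junco_alba.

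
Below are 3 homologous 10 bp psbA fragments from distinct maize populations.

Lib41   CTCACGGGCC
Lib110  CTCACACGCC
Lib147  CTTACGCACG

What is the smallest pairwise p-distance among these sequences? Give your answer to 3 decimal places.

Pairwise Hamming distances:
  Lib41 vs Lib110: 2
  Lib41 vs Lib147: 4
  Lib110 vs Lib147: 4
The smallest is 2 mismatches, between Lib41 and Lib110; p = 2/10 = 0.200.

0.200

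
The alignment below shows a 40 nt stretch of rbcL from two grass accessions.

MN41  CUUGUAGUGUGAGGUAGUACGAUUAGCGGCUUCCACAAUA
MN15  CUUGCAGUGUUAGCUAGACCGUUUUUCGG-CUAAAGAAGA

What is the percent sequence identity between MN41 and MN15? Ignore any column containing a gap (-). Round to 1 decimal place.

Excluding the 1 gap column leaves 39 comparable sites.
Mismatches occur at site 5 (U→C), site 11 (G→U), site 14 (G→C), site 18 (U→A), site 19 (A→C), site 22 (A→U), site 25 (A→U), site 26 (G→U), site 31 (U→C), site 33 (C→A), site 34 (C→A), site 36 (C→G), site 39 (U→G).
26 of the 39 comparable sites match, so the percent identity is 26/39 × 100 = 66.7%.

66.7%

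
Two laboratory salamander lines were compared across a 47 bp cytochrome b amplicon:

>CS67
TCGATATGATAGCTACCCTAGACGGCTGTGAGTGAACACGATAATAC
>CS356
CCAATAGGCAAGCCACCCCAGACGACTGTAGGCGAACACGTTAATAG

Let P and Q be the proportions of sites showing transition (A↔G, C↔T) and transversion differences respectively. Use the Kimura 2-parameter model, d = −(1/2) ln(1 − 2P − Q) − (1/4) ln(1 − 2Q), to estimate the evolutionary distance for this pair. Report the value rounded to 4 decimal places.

0.3558

The sequences differ at positions 1 (T/C, transition), 3 (G/A, transition), 7 (T/G, transversion), 9 (A/C, transversion), 10 (T/A, transversion), 14 (T/C, transition), 19 (T/C, transition), 25 (G/A, transition), 30 (G/A, transition), 31 (A/G, transition), 33 (T/C, transition), 41 (A/T, transversion), 47 (C/G, transversion).
Of the 13 differences, 8 transitions and 5 transversions over 47 sites: P = 8/47 = 0.170213, Q = 5/47 = 0.106383.
d = −0.5·ln(0.553191) − 0.25·ln(0.787234) = −0.5·(-0.592052) − 0.25·(-0.239230) = 0.3558.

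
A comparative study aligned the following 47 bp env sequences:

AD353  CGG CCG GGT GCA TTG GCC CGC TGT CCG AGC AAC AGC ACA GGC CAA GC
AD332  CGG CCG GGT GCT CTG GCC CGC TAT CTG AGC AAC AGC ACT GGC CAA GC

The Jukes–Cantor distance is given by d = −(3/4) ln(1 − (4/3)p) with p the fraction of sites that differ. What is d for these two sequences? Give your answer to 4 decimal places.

The sequences differ at positions 12 (A/T), 13 (T/C), 23 (G/A), 26 (C/T), 39 (A/T).
p = 5/47 = 0.106383.
d = −0.75 · ln(1 − (4/3)·0.106383) = −0.75 · ln(0.858156) = −0.75 · (-0.152969) = 0.1147.

0.1147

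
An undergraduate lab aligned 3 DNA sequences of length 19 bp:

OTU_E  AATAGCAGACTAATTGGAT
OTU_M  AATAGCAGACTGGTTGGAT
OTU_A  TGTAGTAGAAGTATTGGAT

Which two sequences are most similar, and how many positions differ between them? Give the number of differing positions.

2

Pairwise Hamming distances:
  OTU_E vs OTU_M: 2
  OTU_E vs OTU_A: 6
  OTU_M vs OTU_A: 7
The smallest is 2, between OTU_E and OTU_M.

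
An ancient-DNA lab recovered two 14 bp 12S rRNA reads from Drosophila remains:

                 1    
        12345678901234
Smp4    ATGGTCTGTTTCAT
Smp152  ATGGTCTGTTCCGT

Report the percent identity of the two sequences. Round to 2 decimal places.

85.71%

The sequences differ at positions 11 (T/C), 13 (A/G).
12 of the 14 sites match, so the percent identity is 12/14 × 100 = 85.71%.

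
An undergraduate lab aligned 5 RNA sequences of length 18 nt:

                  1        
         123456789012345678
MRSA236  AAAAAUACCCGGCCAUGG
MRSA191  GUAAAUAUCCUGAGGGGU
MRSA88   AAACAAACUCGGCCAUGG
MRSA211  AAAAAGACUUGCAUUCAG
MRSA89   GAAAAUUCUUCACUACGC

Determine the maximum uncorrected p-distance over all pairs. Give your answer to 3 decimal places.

0.722

Pairwise Hamming distances:
  MRSA236 vs MRSA191: 9
  MRSA236 vs MRSA88: 3
  MRSA236 vs MRSA211: 9
  MRSA236 vs MRSA89: 9
  MRSA191 vs MRSA88: 12
  MRSA191 vs MRSA211: 13
  MRSA191 vs MRSA89: 12
  MRSA88 vs MRSA211: 9
  MRSA88 vs MRSA89: 10
  MRSA211 vs MRSA89: 9
The largest is 13 mismatches, between MRSA191 and MRSA211; p = 13/18 = 0.722.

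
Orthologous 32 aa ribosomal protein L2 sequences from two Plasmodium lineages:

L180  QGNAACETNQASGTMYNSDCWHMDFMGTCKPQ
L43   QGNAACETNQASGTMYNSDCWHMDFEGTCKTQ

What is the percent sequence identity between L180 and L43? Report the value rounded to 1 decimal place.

Differing sites — 26:M/E; 31:P/T.
30 of the 32 sites match, so the percent identity is 30/32 × 100 = 93.8%.

93.8%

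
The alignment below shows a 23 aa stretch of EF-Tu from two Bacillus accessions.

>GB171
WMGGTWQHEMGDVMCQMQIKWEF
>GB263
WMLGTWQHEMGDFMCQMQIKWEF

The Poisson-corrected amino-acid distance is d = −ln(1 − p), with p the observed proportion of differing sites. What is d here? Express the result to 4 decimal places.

Differing sites — 3:G/L; 13:V/F.
p = 2/23 = 0.086957.
d = −ln(1 − 0.086957) = −ln(0.913043) = 0.0910.

0.0910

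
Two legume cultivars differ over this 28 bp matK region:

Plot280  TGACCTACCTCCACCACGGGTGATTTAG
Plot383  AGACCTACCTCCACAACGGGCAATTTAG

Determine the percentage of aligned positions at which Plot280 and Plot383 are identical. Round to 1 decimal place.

Differing sites — 1:T/A; 15:C/A; 21:T/C; 22:G/A.
24 of the 28 sites match, so the percent identity is 24/28 × 100 = 85.7%.

85.7%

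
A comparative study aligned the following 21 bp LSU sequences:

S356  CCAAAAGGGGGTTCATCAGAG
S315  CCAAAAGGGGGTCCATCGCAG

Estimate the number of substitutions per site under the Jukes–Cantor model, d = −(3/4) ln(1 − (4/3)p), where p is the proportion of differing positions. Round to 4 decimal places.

Mismatches occur at site 13 (T→C), site 18 (A→G), site 19 (G→C).
p = 3/21 = 0.142857.
d = −0.75 · ln(1 − (4/3)·0.142857) = −0.75 · ln(0.809524) = −0.75 · (-0.211309) = 0.1585.

0.1585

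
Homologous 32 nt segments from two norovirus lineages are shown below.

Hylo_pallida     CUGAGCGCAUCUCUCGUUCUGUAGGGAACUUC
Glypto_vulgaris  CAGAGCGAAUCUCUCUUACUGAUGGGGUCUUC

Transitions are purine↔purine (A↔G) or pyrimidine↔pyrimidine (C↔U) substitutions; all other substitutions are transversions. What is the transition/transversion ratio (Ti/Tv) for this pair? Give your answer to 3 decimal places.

0.143

Differing sites — 2:U/A (Tv); 8:C/A (Tv); 16:G/U (Tv); 18:U/A (Tv); 22:U/A (Tv); 23:A/U (Tv); 27:A/G (Ti); 28:A/U (Tv).
Of the 8 differences, 1 transition and 7 transversions, so Ti/Tv = 1/7 = 0.143.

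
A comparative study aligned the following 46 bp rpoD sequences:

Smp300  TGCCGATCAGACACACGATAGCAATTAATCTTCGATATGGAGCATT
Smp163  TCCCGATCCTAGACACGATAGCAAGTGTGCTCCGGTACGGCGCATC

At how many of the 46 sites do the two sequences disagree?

13

Differing sites — 2:G/C; 9:A/C; 10:G/T; 12:C/G; 25:T/G; 27:A/G; 28:A/T; 29:T/G; 32:T/C; 35:A/G; 38:T/C; 41:A/C; 46:T/C.
That gives 13 mismatches out of 46 aligned sites, so the Hamming distance is 13.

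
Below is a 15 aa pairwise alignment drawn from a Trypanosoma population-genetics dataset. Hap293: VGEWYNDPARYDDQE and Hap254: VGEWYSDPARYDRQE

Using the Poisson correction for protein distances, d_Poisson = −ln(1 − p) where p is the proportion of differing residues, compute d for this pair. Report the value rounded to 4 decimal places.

The sequences differ at positions 6 (N/S), 13 (D/R).
p = 2/15 = 0.133333.
d = −ln(1 − 0.133333) = −ln(0.866667) = 0.1431.

0.1431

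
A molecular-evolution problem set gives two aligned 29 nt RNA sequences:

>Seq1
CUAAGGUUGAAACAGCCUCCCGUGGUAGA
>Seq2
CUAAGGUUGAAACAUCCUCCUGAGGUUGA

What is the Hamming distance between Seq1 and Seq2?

4

Differing sites — 15:G/U; 21:C/U; 23:U/A; 27:A/U.
That gives 4 mismatches out of 29 aligned sites, so the Hamming distance is 4.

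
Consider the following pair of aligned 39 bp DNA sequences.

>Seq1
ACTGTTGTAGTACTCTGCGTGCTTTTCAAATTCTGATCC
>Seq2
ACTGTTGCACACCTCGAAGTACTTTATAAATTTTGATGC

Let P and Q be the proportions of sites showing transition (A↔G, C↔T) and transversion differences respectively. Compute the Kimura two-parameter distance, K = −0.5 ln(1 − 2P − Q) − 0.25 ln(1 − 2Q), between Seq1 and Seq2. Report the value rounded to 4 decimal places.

0.3974

Differing sites — 8:T/C (Ti); 10:G/C (Tv); 11:T/A (Tv); 12:A/C (Tv); 16:T/G (Tv); 17:G/A (Ti); 18:C/A (Tv); 21:G/A (Ti); 26:T/A (Tv); 27:C/T (Ti); 33:C/T (Ti); 38:C/G (Tv).
Of the 12 differences, 5 transitions and 7 transversions over 39 sites: P = 5/39 = 0.128205, Q = 7/39 = 0.179487.
d = −0.5·ln(0.564103) − 0.25·ln(0.641026) = −0.5·(-0.572518) − 0.25·(-0.444685) = 0.3974.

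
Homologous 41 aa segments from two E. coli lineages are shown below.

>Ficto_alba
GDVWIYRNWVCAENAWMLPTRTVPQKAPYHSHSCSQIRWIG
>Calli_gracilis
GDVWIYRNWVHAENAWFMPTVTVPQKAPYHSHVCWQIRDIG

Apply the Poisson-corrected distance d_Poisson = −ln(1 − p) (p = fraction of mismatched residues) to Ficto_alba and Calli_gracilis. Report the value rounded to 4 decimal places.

0.1872

Differing sites — 11:C/H; 17:M/F; 18:L/M; 21:R/V; 33:S/V; 35:S/W; 39:W/D.
p = 7/41 = 0.170732.
d = −ln(1 − 0.170732) = −ln(0.829268) = 0.1872.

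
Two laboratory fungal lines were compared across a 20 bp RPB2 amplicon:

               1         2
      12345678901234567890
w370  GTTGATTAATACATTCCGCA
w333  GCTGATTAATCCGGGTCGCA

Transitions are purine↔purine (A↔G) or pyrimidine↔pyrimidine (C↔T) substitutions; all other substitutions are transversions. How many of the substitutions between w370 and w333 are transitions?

3

Differing sites — 2:T/C (Ti); 11:A/C (Tv); 13:A/G (Ti); 14:T/G (Tv); 15:T/G (Tv); 16:C/T (Ti).
Of the 6 differences, 3 transitions and 3 transversions, so the answer is 3.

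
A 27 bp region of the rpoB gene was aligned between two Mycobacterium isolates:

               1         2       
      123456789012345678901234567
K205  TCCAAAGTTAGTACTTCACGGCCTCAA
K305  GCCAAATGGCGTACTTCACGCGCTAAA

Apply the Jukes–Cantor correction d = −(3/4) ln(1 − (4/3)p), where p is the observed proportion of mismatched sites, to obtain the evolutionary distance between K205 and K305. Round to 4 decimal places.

0.3770

Mismatches occur at site 1 (T↔G), site 7 (G↔T), site 8 (T↔G), site 9 (T↔G), site 10 (A↔C), site 21 (G↔C), site 22 (C↔G), site 25 (C↔A).
p = 8/27 = 0.296296.
d = −0.75 · ln(1 − (4/3)·0.296296) = −0.75 · ln(0.604939) = −0.75 · (-0.502628) = 0.3770.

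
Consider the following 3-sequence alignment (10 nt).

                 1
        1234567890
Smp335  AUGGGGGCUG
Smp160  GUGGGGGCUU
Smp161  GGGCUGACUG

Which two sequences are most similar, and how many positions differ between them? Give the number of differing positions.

2

Pairwise Hamming distances:
  Smp335 vs Smp160: 2
  Smp335 vs Smp161: 5
  Smp160 vs Smp161: 5
The smallest is 2, between Smp335 and Smp160.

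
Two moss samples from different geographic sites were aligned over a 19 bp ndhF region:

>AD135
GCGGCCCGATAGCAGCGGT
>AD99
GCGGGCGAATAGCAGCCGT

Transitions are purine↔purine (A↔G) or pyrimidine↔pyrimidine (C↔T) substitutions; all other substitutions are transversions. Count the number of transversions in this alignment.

3

Differing sites — 5:C/G (Tv); 7:C/G (Tv); 8:G/A (Ti); 17:G/C (Tv).
Of the 4 differences, 1 transition and 3 transversions, so the answer is 3.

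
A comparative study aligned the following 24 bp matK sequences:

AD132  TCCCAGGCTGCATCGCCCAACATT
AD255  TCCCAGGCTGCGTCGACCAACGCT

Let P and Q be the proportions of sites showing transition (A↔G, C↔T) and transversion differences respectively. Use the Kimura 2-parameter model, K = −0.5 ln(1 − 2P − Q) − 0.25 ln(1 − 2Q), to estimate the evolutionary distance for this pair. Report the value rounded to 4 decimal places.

0.1942

Mismatches occur at site 12 (A→G, transition), site 16 (C→A, transversion), site 22 (A→G, transition), site 23 (T→C, transition).
Of the 4 differences, 3 transitions and 1 transversion over 24 sites: P = 3/24 = 0.125000, Q = 1/24 = 0.041667.
d = −0.5·ln(0.708333) − 0.25·ln(0.916666) = −0.5·(-0.344841) − 0.25·(-0.087012) = 0.1942.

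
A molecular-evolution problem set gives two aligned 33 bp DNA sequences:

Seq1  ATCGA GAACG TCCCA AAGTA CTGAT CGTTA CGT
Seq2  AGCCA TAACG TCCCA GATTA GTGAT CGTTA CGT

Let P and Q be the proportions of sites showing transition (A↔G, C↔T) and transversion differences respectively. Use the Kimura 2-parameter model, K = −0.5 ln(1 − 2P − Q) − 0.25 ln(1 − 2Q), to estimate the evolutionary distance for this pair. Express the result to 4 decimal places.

0.2095

The sequences differ at positions 2 (T/G, transversion), 4 (G/C, transversion), 6 (G/T, transversion), 16 (A/G, transition), 18 (G/T, transversion), 21 (C/G, transversion).
Of the 6 differences, 1 transition and 5 transversions over 33 sites: P = 1/33 = 0.030303, Q = 5/33 = 0.151515.
d = −0.5·ln(0.787879) − 0.25·ln(0.696970) = −0.5·(-0.238411) − 0.25·(-0.361013) = 0.2095.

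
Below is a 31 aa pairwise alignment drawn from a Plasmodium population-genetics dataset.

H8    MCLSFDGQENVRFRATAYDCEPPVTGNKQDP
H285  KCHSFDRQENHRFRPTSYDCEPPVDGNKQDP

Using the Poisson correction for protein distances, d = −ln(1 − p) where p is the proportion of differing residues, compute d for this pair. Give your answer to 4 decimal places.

The sequences differ at positions 1 (M/K), 3 (L/H), 7 (G/R), 11 (V/H), 15 (A/P), 17 (A/S), 25 (T/D).
p = 7/31 = 0.225806.
d = −ln(1 − 0.225806) = −ln(0.774194) = 0.2559.

0.2559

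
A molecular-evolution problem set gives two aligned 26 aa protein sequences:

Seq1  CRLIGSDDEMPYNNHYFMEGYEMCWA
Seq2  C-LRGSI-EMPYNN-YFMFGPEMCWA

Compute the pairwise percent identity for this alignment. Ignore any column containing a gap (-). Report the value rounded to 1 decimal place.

82.6%

Excluding the 3 gap columns leaves 23 comparable sites.
Mismatches occur at site 4 (I/R), site 7 (D/I), site 19 (E/F), site 21 (Y/P).
19 of the 23 comparable sites match, so the percent identity is 19/23 × 100 = 82.6%.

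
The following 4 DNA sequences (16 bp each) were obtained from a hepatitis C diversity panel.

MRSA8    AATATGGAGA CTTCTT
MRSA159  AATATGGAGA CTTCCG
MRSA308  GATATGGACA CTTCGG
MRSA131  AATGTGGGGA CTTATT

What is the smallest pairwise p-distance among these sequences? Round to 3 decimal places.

0.125

Pairwise Hamming distances:
  MRSA8 vs MRSA159: 2
  MRSA8 vs MRSA308: 4
  MRSA8 vs MRSA131: 3
  MRSA159 vs MRSA308: 3
  MRSA159 vs MRSA131: 5
  MRSA308 vs MRSA131: 7
The smallest is 2 mismatches, between MRSA8 and MRSA159; p = 2/16 = 0.125.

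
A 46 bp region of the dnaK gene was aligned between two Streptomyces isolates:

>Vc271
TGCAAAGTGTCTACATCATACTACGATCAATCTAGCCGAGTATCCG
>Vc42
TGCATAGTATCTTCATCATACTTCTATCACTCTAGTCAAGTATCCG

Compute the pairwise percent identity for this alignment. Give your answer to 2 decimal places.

Mismatches occur at site 5 (A/T), site 9 (G/A), site 13 (A/T), site 23 (A/T), site 25 (G/T), site 30 (A/C), site 36 (C/T), site 38 (G/A).
38 of the 46 sites match, so the percent identity is 38/46 × 100 = 82.61%.

82.61%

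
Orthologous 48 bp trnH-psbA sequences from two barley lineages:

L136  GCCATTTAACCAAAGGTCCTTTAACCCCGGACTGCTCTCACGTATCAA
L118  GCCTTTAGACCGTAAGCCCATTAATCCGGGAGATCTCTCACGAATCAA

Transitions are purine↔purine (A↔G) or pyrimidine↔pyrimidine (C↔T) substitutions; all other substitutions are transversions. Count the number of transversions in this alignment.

The sequences differ at positions 4 (A/T, transversion), 7 (T/A, transversion), 8 (A/G, transition), 12 (A/G, transition), 13 (A/T, transversion), 15 (G/A, transition), 17 (T/C, transition), 20 (T/A, transversion), 25 (C/T, transition), 28 (C/G, transversion), 32 (C/G, transversion), 33 (T/A, transversion), 34 (G/T, transversion), 43 (T/A, transversion).
Of the 14 differences, 5 transitions and 9 transversions, so the answer is 9.

9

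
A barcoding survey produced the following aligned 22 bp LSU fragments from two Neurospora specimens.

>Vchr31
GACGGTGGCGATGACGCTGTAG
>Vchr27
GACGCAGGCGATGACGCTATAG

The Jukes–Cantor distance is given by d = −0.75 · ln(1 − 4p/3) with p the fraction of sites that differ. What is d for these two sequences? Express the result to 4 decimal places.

0.1505

The sequences differ at positions 5 (G/C), 6 (T/A), 19 (G/A).
p = 3/22 = 0.136364.
d = −0.75 · ln(1 − (4/3)·0.136364) = −0.75 · ln(0.818181) = −0.75 · (-0.200672) = 0.1505.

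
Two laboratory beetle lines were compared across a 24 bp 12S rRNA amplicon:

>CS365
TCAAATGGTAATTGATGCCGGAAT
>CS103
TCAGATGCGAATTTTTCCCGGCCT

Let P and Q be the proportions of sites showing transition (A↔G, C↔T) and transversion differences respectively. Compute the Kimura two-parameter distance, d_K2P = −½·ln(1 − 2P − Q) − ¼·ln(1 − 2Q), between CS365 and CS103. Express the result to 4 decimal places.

The sequences differ at positions 4 (A/G, transition), 8 (G/C, transversion), 9 (T/G, transversion), 14 (G/T, transversion), 15 (A/T, transversion), 17 (G/C, transversion), 22 (A/C, transversion), 23 (A/C, transversion).
Of the 8 differences, 1 transition and 7 transversions over 24 sites: P = 1/24 = 0.041667, Q = 7/24 = 0.291667.
d = −0.5·ln(0.624999) − 0.25·ln(0.416666) = −0.5·(-0.470005) − 0.25·(-0.875470) = 0.4539.

0.4539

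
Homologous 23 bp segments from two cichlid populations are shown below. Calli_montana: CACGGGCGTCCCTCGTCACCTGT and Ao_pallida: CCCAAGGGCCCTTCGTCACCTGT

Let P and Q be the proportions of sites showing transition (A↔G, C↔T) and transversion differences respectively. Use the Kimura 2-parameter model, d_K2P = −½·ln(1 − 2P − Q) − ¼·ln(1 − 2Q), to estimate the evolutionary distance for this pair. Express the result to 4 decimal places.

0.3330

The sequences differ at positions 2 (A/C, transversion), 4 (G/A, transition), 5 (G/A, transition), 7 (C/G, transversion), 9 (T/C, transition), 12 (C/T, transition).
Of the 6 differences, 4 transitions and 2 transversions over 23 sites: P = 4/23 = 0.173913, Q = 2/23 = 0.086957.
d = −0.5·ln(0.565217) − 0.25·ln(0.826086) = −0.5·(-0.570546) − 0.25·(-0.191056) = 0.3330.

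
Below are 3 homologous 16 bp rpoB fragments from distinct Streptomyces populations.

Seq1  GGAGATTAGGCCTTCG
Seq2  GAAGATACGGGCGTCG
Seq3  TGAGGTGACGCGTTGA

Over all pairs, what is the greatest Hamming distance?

Pairwise Hamming distances:
  Seq1 vs Seq2: 5
  Seq1 vs Seq3: 7
  Seq2 vs Seq3: 11
The largest is 11, between Seq2 and Seq3.

11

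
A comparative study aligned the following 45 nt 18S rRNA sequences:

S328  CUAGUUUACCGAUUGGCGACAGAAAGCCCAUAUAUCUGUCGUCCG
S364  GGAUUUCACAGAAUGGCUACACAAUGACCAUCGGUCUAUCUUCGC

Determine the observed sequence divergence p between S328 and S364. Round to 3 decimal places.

The sequences differ at positions 1 (C/G), 2 (U/G), 4 (G/U), 7 (U/C), 10 (C/A), 13 (U/A), 18 (G/U), 22 (G/C), 25 (A/U), 27 (C/A), 32 (A/C), 33 (U/G), 34 (A/G), 38 (G/A), 41 (G/U), 44 (C/G), 45 (G/C).
There are 17 differences over 45 sites, so p = 17/45 = 0.378.

0.378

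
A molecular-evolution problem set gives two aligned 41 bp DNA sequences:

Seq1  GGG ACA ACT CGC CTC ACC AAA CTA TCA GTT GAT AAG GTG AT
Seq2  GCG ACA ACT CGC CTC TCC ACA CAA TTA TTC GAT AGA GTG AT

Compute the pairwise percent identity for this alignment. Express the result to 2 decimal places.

Differing sites — 2:G/C; 16:A/T; 20:A/C; 23:T/A; 26:C/T; 28:G/T; 30:T/C; 35:A/G; 36:G/A.
32 of the 41 sites match, so the percent identity is 32/41 × 100 = 78.05%.

78.05%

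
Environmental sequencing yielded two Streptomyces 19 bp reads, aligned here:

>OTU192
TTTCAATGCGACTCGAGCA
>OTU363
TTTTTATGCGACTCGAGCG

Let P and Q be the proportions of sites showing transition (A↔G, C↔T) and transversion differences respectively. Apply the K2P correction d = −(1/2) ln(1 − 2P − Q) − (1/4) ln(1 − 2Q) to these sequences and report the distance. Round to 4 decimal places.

0.1805

Differing sites — 4:C/T (Ti); 5:A/T (Tv); 19:A/G (Ti).
Of the 3 differences, 2 transitions and 1 transversion over 19 sites: P = 2/19 = 0.105263, Q = 1/19 = 0.052632.
d = −0.5·ln(0.736842) − 0.25·ln(0.894736) = −0.5·(-0.305382) − 0.25·(-0.111227) = 0.1805.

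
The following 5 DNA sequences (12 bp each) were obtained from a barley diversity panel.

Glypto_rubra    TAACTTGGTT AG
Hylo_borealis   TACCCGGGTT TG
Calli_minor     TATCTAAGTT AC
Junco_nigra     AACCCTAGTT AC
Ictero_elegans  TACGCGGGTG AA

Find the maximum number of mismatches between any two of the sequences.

7

Pairwise Hamming distances:
  Glypto_rubra vs Hylo_borealis: 4
  Glypto_rubra vs Calli_minor: 4
  Glypto_rubra vs Junco_nigra: 5
  Glypto_rubra vs Ictero_elegans: 6
  Hylo_borealis vs Calli_minor: 6
  Hylo_borealis vs Junco_nigra: 5
  Hylo_borealis vs Ictero_elegans: 4
  Calli_minor vs Junco_nigra: 4
  Calli_minor vs Ictero_elegans: 7
  Junco_nigra vs Ictero_elegans: 6
The largest is 7, between Calli_minor and Ictero_elegans.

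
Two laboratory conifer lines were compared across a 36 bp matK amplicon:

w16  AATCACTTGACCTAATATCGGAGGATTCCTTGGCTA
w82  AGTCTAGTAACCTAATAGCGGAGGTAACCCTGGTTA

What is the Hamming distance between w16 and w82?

11

Mismatches occur at site 2 (A/G), site 5 (A/T), site 6 (C/A), site 7 (T/G), site 9 (G/A), site 18 (T/G), site 25 (A/T), site 26 (T/A), site 27 (T/A), site 30 (T/C), site 34 (C/T).
That gives 11 mismatches out of 36 aligned sites, so the Hamming distance is 11.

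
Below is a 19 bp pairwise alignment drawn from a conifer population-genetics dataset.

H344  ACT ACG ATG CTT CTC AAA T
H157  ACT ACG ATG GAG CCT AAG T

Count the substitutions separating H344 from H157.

6

The sequences differ at positions 10 (C/G), 11 (T/A), 12 (T/G), 14 (T/C), 15 (C/T), 18 (A/G).
That gives 6 mismatches out of 19 aligned sites, so the Hamming distance is 6.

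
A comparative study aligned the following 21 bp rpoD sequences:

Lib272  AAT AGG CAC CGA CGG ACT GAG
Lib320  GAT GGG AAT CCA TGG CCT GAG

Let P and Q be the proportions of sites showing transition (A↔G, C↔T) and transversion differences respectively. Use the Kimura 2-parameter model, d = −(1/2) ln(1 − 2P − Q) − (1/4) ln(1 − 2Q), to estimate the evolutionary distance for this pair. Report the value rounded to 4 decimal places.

The sequences differ at positions 1 (A/G, transition), 4 (A/G, transition), 7 (C/A, transversion), 9 (C/T, transition), 11 (G/C, transversion), 13 (C/T, transition), 16 (A/C, transversion).
Of the 7 differences, 4 transitions and 3 transversions over 21 sites: P = 4/21 = 0.190476, Q = 3/21 = 0.142857.
d = −0.5·ln(0.476191) − 0.25·ln(0.714286) = −0.5·(-0.741936) − 0.25·(-0.336472) = 0.4551.

0.4551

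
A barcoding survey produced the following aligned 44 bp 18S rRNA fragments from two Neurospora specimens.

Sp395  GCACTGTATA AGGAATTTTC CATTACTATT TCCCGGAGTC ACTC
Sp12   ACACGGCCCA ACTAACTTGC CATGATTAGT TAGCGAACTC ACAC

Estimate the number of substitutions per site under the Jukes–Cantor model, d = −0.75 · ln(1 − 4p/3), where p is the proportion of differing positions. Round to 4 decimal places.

Differing sites — 1:G/A; 5:T/G; 7:T/C; 8:A/C; 9:T/C; 12:G/C; 13:G/T; 16:T/C; 19:T/G; 24:T/G; 26:C/T; 29:T/G; 32:C/A; 33:C/G; 36:G/A; 38:G/C; 43:T/A.
p = 17/44 = 0.386364.
d = −0.75 · ln(1 − (4/3)·0.386364) = −0.75 · ln(0.484848) = −0.75 · (-0.723920) = 0.5429.

0.5429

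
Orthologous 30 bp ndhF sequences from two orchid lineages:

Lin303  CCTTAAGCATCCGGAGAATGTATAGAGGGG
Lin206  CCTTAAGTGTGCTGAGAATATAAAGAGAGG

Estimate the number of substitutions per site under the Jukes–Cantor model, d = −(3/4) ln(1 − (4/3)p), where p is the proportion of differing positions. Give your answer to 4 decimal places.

The sequences differ at positions 8 (C/T), 9 (A/G), 11 (C/G), 13 (G/T), 20 (G/A), 23 (T/A), 28 (G/A).
p = 7/30 = 0.233333.
d = −0.75 · ln(1 − (4/3)·0.233333) = −0.75 · ln(0.688889) = −0.75 · (-0.372675) = 0.2795.

0.2795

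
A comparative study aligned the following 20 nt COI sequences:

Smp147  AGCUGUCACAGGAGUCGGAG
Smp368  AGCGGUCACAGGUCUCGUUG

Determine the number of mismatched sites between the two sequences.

5

The sequences differ at positions 4 (U/G), 13 (A/U), 14 (G/C), 18 (G/U), 19 (A/U).
That gives 5 mismatches out of 20 aligned sites, so the Hamming distance is 5.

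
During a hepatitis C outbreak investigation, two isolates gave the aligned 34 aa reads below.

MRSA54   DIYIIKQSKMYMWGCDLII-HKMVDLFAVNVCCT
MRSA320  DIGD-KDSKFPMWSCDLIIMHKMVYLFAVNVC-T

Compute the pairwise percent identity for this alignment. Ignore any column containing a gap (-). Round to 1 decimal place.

Excluding the 3 gap columns leaves 31 comparable sites.
Differing sites — 3:Y/G; 4:I/D; 7:Q/D; 10:M/F; 11:Y/P; 14:G/S; 25:D/Y.
24 of the 31 comparable sites match, so the percent identity is 24/31 × 100 = 77.4%.

77.4%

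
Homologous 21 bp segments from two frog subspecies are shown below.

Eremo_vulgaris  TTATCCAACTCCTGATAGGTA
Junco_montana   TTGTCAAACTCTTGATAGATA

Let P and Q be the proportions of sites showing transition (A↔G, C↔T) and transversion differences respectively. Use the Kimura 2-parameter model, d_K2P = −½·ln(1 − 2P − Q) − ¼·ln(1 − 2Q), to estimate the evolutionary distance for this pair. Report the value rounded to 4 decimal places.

0.2278

The sequences differ at positions 3 (A/G, transition), 6 (C/A, transversion), 12 (C/T, transition), 19 (G/A, transition).
Of the 4 differences, 3 transitions and 1 transversion over 21 sites: P = 3/21 = 0.142857, Q = 1/21 = 0.047619.
d = −0.5·ln(0.666667) − 0.25·ln(0.904762) = −0.5·(-0.405465) − 0.25·(-0.100083) = 0.2278.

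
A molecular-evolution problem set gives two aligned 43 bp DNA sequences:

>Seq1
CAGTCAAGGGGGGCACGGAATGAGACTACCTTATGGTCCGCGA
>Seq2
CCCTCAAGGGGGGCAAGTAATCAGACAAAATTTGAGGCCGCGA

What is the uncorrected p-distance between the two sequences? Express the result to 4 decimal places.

0.2791

The sequences differ at positions 2 (A/C), 3 (G/C), 16 (C/A), 18 (G/T), 22 (G/C), 27 (T/A), 29 (C/A), 30 (C/A), 33 (A/T), 34 (T/G), 35 (G/A), 37 (T/G).
There are 12 differences over 43 sites, so p = 12/43 = 0.2791.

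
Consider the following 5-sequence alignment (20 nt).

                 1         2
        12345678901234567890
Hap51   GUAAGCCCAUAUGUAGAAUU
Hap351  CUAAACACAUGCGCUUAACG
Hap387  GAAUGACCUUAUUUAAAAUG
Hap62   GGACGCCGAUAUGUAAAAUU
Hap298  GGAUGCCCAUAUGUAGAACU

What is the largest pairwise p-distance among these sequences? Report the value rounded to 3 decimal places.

Pairwise Hamming distances:
  Hap51 vs Hap351: 10
  Hap51 vs Hap387: 7
  Hap51 vs Hap62: 4
  Hap51 vs Hap298: 3
  Hap351 vs Hap387: 14
  Hap351 vs Hap62: 13
  Hap351 vs Hap298: 11
  Hap387 vs Hap62: 7
  Hap387 vs Hap298: 7
  Hap62 vs Hap298: 4
The largest is 14 mismatches, between Hap351 and Hap387; p = 14/20 = 0.700.

0.700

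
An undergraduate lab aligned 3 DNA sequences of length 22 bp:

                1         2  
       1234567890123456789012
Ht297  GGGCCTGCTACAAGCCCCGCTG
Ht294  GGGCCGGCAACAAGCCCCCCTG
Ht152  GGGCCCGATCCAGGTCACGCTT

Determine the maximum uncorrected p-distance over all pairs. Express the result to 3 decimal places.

Pairwise Hamming distances:
  Ht297 vs Ht294: 3
  Ht297 vs Ht152: 7
  Ht294 vs Ht152: 9
The largest is 9 mismatches, between Ht294 and Ht152; p = 9/22 = 0.409.

0.409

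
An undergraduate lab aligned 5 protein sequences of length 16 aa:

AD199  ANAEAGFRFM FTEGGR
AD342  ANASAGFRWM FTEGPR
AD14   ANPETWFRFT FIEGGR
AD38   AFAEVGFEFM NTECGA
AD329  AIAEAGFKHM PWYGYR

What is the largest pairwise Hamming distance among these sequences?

11

Pairwise Hamming distances:
  AD199 vs AD342: 3
  AD199 vs AD14: 5
  AD199 vs AD38: 6
  AD199 vs AD329: 7
  AD342 vs AD14: 8
  AD342 vs AD38: 9
  AD342 vs AD329: 8
  AD14 vs AD38: 10
  AD14 vs AD329: 11
  AD38 vs AD329: 10
The largest is 11, between AD14 and AD329.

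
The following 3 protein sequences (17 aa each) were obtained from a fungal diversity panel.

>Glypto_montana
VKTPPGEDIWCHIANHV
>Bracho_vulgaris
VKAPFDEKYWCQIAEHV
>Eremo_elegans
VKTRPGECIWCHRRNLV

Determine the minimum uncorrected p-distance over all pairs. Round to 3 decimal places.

0.294

Pairwise Hamming distances:
  Glypto_montana vs Bracho_vulgaris: 7
  Glypto_montana vs Eremo_elegans: 5
  Bracho_vulgaris vs Eremo_elegans: 11
The smallest is 5 mismatches, between Glypto_montana and Eremo_elegans; p = 5/17 = 0.294.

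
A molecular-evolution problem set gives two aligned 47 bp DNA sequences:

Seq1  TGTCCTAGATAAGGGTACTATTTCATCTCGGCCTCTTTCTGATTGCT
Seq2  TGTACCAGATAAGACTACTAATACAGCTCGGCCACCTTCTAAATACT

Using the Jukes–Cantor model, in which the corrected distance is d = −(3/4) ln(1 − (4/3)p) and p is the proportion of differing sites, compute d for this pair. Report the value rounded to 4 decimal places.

Mismatches occur at site 4 (C↔A), site 6 (T↔C), site 14 (G↔A), site 15 (G↔C), site 21 (T↔A), site 23 (T↔A), site 26 (T↔G), site 34 (T↔A), site 36 (T↔C), site 41 (G↔A), site 43 (T↔A), site 45 (G↔A).
p = 12/47 = 0.255319.
d = −0.75 · ln(1 − (4/3)·0.255319) = −0.75 · ln(0.659575) = −0.75 · (-0.416160) = 0.3121.

0.3121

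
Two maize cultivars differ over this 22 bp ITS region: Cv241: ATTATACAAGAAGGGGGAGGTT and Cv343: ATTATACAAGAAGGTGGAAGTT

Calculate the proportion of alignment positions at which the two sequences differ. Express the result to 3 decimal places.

Differing sites — 15:G/T; 19:G/A.
There are 2 differences over 22 sites, so p = 2/22 = 0.091.

0.091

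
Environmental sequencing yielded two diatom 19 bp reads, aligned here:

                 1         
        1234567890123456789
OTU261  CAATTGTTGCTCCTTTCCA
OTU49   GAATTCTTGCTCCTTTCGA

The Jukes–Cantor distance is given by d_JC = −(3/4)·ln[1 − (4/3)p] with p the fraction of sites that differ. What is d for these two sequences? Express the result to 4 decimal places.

0.1773

Mismatches occur at site 1 (C/G), site 6 (G/C), site 18 (C/G).
p = 3/19 = 0.157895.
d = −0.75 · ln(1 − (4/3)·0.157895) = −0.75 · ln(0.789473) = −0.75 · (-0.236390) = 0.1773.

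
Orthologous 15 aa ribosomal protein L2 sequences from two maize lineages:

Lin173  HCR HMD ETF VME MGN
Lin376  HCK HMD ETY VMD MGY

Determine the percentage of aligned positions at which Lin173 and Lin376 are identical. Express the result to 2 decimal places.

73.33%

Differing sites — 3:R/K; 9:F/Y; 12:E/D; 15:N/Y.
11 of the 15 sites match, so the percent identity is 11/15 × 100 = 73.33%.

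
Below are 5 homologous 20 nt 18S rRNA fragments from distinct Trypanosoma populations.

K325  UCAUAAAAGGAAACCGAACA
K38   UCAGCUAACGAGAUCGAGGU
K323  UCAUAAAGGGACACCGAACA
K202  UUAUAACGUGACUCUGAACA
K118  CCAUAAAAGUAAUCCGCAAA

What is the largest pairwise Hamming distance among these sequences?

Pairwise Hamming distances:
  K325 vs K38: 9
  K325 vs K323: 2
  K325 vs K202: 7
  K325 vs K118: 5
  K38 vs K323: 10
  K38 vs K202: 14
  K38 vs K118: 13
  K323 vs K202: 5
  K323 vs K118: 7
  K202 vs K118: 10
The largest is 14, between K38 and K202.

14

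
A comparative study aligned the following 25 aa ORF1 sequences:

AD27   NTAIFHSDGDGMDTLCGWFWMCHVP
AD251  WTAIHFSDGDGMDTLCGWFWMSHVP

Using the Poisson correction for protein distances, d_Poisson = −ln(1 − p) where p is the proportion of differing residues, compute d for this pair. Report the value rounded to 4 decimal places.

0.1744

The sequences differ at positions 1 (N/W), 5 (F/H), 6 (H/F), 22 (C/S).
p = 4/25 = 0.160000.
d = −ln(1 − 0.160000) = −ln(0.840000) = 0.1744.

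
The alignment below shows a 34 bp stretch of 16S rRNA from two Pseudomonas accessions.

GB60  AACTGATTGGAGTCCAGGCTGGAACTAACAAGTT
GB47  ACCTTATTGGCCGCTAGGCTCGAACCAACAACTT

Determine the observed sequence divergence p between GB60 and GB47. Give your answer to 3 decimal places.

The sequences differ at positions 2 (A/C), 5 (G/T), 11 (A/C), 12 (G/C), 13 (T/G), 15 (C/T), 21 (G/C), 26 (T/C), 32 (G/C).
There are 9 differences over 34 sites, so p = 9/34 = 0.265.

0.265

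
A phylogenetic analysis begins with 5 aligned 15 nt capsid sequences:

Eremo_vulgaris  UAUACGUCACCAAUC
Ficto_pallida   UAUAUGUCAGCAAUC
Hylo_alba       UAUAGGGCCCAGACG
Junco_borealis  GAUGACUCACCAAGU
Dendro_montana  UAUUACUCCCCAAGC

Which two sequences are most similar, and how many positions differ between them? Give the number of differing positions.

Pairwise Hamming distances:
  Eremo_vulgaris vs Ficto_pallida: 2
  Eremo_vulgaris vs Hylo_alba: 7
  Eremo_vulgaris vs Junco_borealis: 6
  Eremo_vulgaris vs Dendro_montana: 5
  Ficto_pallida vs Hylo_alba: 8
  Ficto_pallida vs Junco_borealis: 7
  Ficto_pallida vs Dendro_montana: 6
  Hylo_alba vs Junco_borealis: 10
  Hylo_alba vs Dendro_montana: 8
  Junco_borealis vs Dendro_montana: 4
The smallest is 2, between Eremo_vulgaris and Ficto_pallida.

2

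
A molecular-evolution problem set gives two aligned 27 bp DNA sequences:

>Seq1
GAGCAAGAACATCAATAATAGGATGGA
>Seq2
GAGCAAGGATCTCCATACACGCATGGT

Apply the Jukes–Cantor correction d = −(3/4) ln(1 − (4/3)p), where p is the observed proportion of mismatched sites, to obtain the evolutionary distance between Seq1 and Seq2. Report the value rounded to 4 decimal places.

Mismatches occur at site 8 (A→G), site 10 (C→T), site 11 (A→C), site 14 (A→C), site 18 (A→C), site 19 (T→A), site 20 (A→C), site 22 (G→C), site 27 (A→T).
p = 9/27 = 0.333333.
d = −0.75 · ln(1 − (4/3)·0.333333) = −0.75 · ln(0.555556) = −0.75 · (-0.587786) = 0.4408.

0.4408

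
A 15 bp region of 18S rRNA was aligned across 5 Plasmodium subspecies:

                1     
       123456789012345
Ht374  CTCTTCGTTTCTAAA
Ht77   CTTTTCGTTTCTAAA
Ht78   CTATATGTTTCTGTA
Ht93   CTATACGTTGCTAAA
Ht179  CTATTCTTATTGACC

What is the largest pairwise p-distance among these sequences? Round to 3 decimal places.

0.600

Pairwise Hamming distances:
  Ht374 vs Ht77: 1
  Ht374 vs Ht78: 5
  Ht374 vs Ht93: 3
  Ht374 vs Ht179: 7
  Ht77 vs Ht78: 5
  Ht77 vs Ht93: 3
  Ht77 vs Ht179: 7
  Ht78 vs Ht93: 4
  Ht78 vs Ht179: 9
  Ht93 vs Ht179: 8
The largest is 9 mismatches, between Ht78 and Ht179; p = 9/15 = 0.600.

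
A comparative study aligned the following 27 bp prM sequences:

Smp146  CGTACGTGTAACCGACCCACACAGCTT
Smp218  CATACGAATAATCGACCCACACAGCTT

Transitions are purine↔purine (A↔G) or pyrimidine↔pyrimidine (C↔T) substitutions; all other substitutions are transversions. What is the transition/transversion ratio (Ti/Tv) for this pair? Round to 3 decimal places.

Mismatches occur at site 2 (G↔A, transition), site 7 (T↔A, transversion), site 8 (G↔A, transition), site 12 (C↔T, transition).
Of the 4 differences, 3 transitions and 1 transversion, so Ti/Tv = 3/1 = 3.000.

3.000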